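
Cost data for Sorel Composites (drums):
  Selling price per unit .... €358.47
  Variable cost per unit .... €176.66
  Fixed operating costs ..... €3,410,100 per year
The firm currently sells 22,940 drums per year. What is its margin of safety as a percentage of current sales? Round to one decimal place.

18.2%

Contribution margin per unit = €358.47 − €176.66 = €181.81. Break-even units = €3,410,100 ÷ €181.81 = 18,756.39; break-even revenue = 18,756.39 × €358.47 = €6,723,604.57.
Current sales = 22,940 × €358.47 = €8,223,301.80.
Margin of safety = (€8,223,301.80 − €6,723,604.57) ÷ €8,223,301.80 = 18.2%.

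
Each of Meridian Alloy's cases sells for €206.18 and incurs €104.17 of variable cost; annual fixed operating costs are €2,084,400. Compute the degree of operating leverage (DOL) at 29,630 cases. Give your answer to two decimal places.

3.22

At 29,630 units, contribution = 29,630 × €102.01 = €3,022,556.30.
EBIT = €3,022,556.30 − €2,084,400 = €938,156.30.
So DOL = total CM / EBIT = €3,022,556.30 / €938,156.30 = 3.2218.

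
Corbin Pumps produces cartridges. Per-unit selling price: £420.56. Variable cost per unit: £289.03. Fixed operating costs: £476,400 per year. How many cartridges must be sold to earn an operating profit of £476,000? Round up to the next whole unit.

Contribution margin per unit = £420.56 − £289.03 = £131.53.
Required volume = (fixed costs + target profit) ÷ CM = (£476,400 + £476,000) ÷ £131.53 = 7,240.93, so 7,241 cartridges.

7,241 cartridges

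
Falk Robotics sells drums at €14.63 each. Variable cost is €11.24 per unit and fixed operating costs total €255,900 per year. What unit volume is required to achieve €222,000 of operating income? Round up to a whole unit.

140,974 drums

Each unit contributes €14.63 − €11.24 = €3.39.
Units = (FC + target) / CM = (€255,900 + €222,000) / €3.39 = 140,973.45, so 140,974 drums.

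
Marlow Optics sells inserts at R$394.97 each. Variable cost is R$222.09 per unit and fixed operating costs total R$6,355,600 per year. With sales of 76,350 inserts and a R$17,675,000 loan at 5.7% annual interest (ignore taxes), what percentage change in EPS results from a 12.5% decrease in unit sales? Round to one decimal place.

At 76,350 units, contribution = 76,350 × R$172.88 = R$13,199,388.00.
EBIT = R$13,199,388.00 − R$6,355,600 = R$6,843,788.00.
After interest of R$1,007,475.00, pre-tax earnings = R$5,836,313.00.
DCL = total CM / (EBIT − I) = R$13,199,388.00 / R$5,836,313.00 = 2.2616.
%ΔEPS = DCL × %ΔSales = 2.2616 × -12.5% = -28.3%.

-28.3%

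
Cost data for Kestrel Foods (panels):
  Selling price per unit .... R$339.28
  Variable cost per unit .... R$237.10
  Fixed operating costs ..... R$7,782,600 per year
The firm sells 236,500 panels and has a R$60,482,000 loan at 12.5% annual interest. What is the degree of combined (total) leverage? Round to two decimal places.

Total contribution margin = 236,500 × R$102.18 = R$24,165,570.00.
Subtracting fixed costs: EBIT = R$24,165,570.00 − R$7,782,600 = R$16,382,970.00. Interest = R$7,560,250.00, so EBIT − I = R$8,822,720.00.
DCL = contribution ÷ (EBIT − I) = R$24,165,570.00 ÷ R$8,822,720.00 = 2.7390.

2.74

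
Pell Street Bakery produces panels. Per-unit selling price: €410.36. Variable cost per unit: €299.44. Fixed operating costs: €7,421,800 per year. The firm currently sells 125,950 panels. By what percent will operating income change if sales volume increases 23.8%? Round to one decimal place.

+50.8%

Total contribution margin = 125,950 × €110.92 = €13,970,374.00.
EBIT = €13,970,374.00 − €7,421,800 = €6,548,574.00.
DOL = contribution ÷ EBIT = €13,970,374.00 ÷ €6,548,574.00 = 2.1333.
%ΔEBIT = DOL × %ΔSales = 2.1333 × +23.8% = +50.8%.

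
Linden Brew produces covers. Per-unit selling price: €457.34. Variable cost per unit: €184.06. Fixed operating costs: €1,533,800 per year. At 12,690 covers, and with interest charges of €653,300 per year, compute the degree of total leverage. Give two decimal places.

Total contribution margin = 12,690 × €273.28 = €3,467,923.20.
Subtracting fixed costs: EBIT = €3,467,923.20 − €1,533,800 = €1,934,123.20. Interest = €653,300.00, so EBIT − I = €1,280,823.20.
DCL = contribution ÷ (EBIT − I) = €3,467,923.20 ÷ €1,280,823.20 = 2.7076.

2.71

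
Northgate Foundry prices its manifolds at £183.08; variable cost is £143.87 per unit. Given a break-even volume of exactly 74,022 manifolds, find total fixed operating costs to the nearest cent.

Contribution margin per unit = £183.08 − £143.87 = £39.21.
Since BE = FC / CM, FC = 74,022 × £39.21 = £2,902,402.62.

£2,902,402.62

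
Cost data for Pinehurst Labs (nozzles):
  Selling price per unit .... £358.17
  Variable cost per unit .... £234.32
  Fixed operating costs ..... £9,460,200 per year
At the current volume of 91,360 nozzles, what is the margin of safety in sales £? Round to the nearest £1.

Unit CM = price − variable cost = £358.17 − £234.32 = £123.85. Break-even units = £9,460,200 ÷ £123.85 = 76,384.34; break-even revenue = 76,384.34 × £358.17 = £27,358,577.59.
Actual sales revenue = 91,360 × £358.17 = £32,722,411.20.
Margin of safety = £32,722,411.20 − £27,358,577.59 = £5,363,834.

£5,363,834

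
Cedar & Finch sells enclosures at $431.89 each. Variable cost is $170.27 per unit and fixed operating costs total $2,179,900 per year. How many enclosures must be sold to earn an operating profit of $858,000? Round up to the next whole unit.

11,612 enclosures

Unit CM = price − variable cost = $431.89 − $170.27 = $261.62.
Required volume = (fixed costs + target profit) ÷ CM = ($2,179,900 + $858,000) ÷ $261.62 = 11,611.88, so 11,612 enclosures.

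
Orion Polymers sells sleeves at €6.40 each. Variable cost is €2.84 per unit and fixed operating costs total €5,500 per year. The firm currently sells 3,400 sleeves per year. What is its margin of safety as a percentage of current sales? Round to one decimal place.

Unit CM = price − variable cost = €6.40 − €2.84 = €3.56. Break-even units = €5,500 ÷ €3.56 = 1,544.94; break-even revenue = 1,544.94 × €6.40 = €9,887.64.
Current sales = 3,400 × €6.40 = €21,760.00.
Margin of safety = (€21,760.00 − €9,887.64) ÷ €21,760.00 = 54.6%.

54.6%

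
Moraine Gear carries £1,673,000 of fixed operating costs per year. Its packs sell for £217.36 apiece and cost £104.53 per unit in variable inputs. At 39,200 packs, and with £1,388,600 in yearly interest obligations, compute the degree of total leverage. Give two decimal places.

3.25

At 39,200 units, contribution = 39,200 × £112.83 = £4,422,936.00.
EBIT = £4,422,936.00 − £1,673,000 = £2,749,936.00. Interest = £1,388,600.00.
DOL = £4,422,936.00 ÷ £2,749,936.00 = 1.6084; DFL = £2,749,936.00 ÷ £1,361,336.00 = 2.0200.
DCL = DOL × DFL = 1.6084 × 2.0200 = 3.2490.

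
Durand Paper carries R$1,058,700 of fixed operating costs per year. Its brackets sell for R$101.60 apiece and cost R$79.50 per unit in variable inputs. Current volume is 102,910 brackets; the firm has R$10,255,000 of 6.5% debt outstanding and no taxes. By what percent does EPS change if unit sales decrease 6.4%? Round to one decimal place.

-26.5%

At 102,910 units, contribution = 102,910 × R$22.10 = R$2,274,311.00.
Subtracting fixed costs: EBIT = R$2,274,311.00 − R$1,058,700 = R$1,215,611.00.
After interest of R$666,575.00, pre-tax earnings = R$549,036.00.
Degree of combined leverage = contribution ÷ (EBIT − I) = R$2,274,311.00 ÷ R$549,036.00 = 4.1424.
EPS therefore changes by 4.1424 × (-6.4%) = -26.5%.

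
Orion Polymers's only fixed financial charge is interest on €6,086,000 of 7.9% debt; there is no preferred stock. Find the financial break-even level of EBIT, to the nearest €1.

Annual interest = 7.9% × €6,086,000 = €480,794.00.
Without preferred stock the financial break-even is simply EBIT = interest = €480,794.00.

€480,794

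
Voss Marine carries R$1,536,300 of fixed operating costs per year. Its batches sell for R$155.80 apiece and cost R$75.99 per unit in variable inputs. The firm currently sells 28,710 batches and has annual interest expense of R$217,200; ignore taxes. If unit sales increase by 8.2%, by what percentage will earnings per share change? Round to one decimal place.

+34.9%

Total contribution margin = 28,710 × R$79.81 = R$2,291,345.10.
EBIT = R$2,291,345.10 − R$1,536,300 = R$755,045.10.
Interest = R$217,200.00, so EBIT − I = R$537,845.10.
DCL = total CM / (EBIT − I) = R$2,291,345.10 / R$537,845.10 = 4.2602.
EPS therefore changes by 4.2602 × (+8.2%) = +34.9%.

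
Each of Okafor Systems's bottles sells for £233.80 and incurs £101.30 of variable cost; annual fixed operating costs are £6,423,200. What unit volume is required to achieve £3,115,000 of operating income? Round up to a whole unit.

Unit CM = price − variable cost = £233.80 − £101.30 = £132.50.
Units = (FC + target) / CM = (£6,423,200 + £3,115,000) / £132.50 = 71,986.42, so 71,987 bottles.

71,987 bottles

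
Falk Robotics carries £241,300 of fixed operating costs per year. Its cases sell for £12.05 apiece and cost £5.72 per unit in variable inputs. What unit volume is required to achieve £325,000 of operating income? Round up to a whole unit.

89,463 cases

Contribution margin per unit = £12.05 − £5.72 = £6.33.
Need Q such that Q × £6.33 − £241,300 = £325,000, i.e. Q = £566,300 / £6.33 = 89,462.88 → 89,463.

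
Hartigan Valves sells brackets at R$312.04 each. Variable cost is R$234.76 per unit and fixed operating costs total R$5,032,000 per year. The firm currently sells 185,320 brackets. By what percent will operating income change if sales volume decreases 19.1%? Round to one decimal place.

At 185,320 units, contribution = 185,320 × R$77.28 = R$14,321,529.60.
EBIT = R$14,321,529.60 − R$5,032,000 = R$9,289,529.60.
So DOL = total CM / EBIT = R$14,321,529.60 / R$9,289,529.60 = 1.5417.
Operating income changes by 1.5417 × -19.1% = -29.4%.

-29.4%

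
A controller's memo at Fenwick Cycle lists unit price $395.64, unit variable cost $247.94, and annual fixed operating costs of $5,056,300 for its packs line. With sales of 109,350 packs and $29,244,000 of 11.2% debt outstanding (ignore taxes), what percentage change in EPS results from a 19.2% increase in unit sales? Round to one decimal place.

+39.7%

At 109,350 units, contribution = 109,350 × $147.70 = $16,150,995.00.
Operating income = contribution − fixed costs = $16,150,995.00 − $5,056,300 = $11,094,695.00.
Interest = $3,275,328.00, so EBIT − I = $7,819,367.00.
Degree of combined leverage = contribution ÷ (EBIT − I) = $16,150,995.00 ÷ $7,819,367.00 = 2.0655.
%ΔEPS = DCL × %ΔSales = 2.0655 × +19.2% = +39.7%.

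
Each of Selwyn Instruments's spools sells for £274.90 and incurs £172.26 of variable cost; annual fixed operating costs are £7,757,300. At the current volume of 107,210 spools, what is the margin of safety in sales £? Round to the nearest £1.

£8,695,706

Unit CM = price − variable cost = £274.90 − £172.26 = £102.64. Break-even units = £7,757,300 ÷ £102.64 = 75,577.75; break-even revenue = 75,577.75 × £274.90 = £20,776,322.78.
Current sales = 107,210 × £274.90 = £29,472,029.00.
Margin of safety = £29,472,029.00 − £20,776,322.78 = £8,695,706.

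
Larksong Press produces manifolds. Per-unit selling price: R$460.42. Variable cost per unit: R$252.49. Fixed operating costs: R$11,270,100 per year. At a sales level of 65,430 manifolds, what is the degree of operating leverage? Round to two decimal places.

Total contribution margin = 65,430 × R$207.93 = R$13,604,859.90.
EBIT = R$13,604,859.90 − R$11,270,100 = R$2,334,759.90.
Degree of operating leverage = R$13,604,859.90 / R$2,334,759.90 = 5.8271.

5.83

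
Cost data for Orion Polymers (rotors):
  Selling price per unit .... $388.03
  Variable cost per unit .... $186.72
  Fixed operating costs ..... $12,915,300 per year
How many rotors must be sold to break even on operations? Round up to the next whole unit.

64,157 rotors

Contribution margin per unit = $388.03 − $186.72 = $201.31.
Break-even Q = $12,915,300 / $201.31 = 64,156.28 → 64,157 rotors.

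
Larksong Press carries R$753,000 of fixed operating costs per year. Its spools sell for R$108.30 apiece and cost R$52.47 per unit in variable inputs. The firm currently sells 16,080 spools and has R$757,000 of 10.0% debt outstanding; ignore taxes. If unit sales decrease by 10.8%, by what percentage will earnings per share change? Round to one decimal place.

-140.4%

Total contribution margin = 16,080 × R$55.83 = R$897,746.40.
EBIT = R$897,746.40 − R$753,000 = R$144,746.40.
Interest = R$75,700.00, so EBIT − I = R$69,046.40.
Degree of combined leverage = contribution ÷ (EBIT − I) = R$897,746.40 ÷ R$69,046.40 = 13.0021.
EPS therefore changes by 13.0021 × (-10.8%) = -140.4%.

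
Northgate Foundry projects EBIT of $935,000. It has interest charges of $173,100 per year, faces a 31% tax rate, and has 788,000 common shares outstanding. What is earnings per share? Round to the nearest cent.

$0.67

Pre-tax income = $935,000 − $173,100.00 = $761,900.00.
After tax at 31%: net income = $761,900.00 × 0.69 = $525,711.00.
EPS = $525,711.00 ÷ 788,000 = $0.67.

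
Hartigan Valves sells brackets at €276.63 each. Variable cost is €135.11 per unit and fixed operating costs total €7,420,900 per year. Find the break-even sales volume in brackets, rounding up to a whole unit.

Contribution margin per unit = €276.63 − €135.11 = €141.52.
Units to break even: €7,420,900 ÷ €141.52 = 52,437.11, rounded up to 52,438.

52,438 brackets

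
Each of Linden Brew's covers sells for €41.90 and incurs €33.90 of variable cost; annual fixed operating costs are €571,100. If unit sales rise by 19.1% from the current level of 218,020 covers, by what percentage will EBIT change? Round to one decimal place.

+28.4%

Total contribution margin = 218,020 × €8.00 = €1,744,160.00.
Subtracting fixed costs: EBIT = €1,744,160.00 − €571,100 = €1,173,060.00.
DOL = contribution ÷ EBIT = €1,744,160.00 ÷ €1,173,060.00 = 1.4868.
Operating income changes by 1.4868 × +19.1% = +28.4%.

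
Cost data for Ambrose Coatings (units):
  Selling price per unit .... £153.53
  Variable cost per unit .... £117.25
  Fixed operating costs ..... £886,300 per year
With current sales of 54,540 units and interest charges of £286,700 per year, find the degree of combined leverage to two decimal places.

2.46

Contribution at this volume is 54,540 × £36.28 = £1,978,711.20.
Operating income = contribution − fixed costs = £1,978,711.20 − £886,300 = £1,092,411.20. Interest = £286,700.00, so EBIT − I = £805,711.20.
Degree of total leverage = total CM / (EBIT − interest) = £1,978,711.20 / £805,711.20 = 2.4559.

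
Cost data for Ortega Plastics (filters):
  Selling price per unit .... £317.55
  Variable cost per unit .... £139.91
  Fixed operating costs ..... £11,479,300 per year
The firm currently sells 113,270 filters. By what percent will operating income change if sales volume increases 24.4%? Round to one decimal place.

+56.8%

Contribution at this volume is 113,270 × £177.64 = £20,121,282.80.
EBIT = £20,121,282.80 − £11,479,300 = £8,641,982.80.
DOL = contribution ÷ EBIT = £20,121,282.80 ÷ £8,641,982.80 = 2.3283.
Operating income changes by 2.3283 × +24.4% = +56.8%.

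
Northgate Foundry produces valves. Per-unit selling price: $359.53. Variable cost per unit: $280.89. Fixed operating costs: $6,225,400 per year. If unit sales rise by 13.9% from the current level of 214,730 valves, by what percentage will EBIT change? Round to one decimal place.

+22.0%

At 214,730 units, contribution = 214,730 × $78.64 = $16,886,367.20.
Subtracting fixed costs: EBIT = $16,886,367.20 − $6,225,400 = $10,660,967.20.
So DOL = total CM / EBIT = $16,886,367.20 / $10,660,967.20 = 1.5839.
So EBIT moves 1.5839 × (+13.9%) = +22.0%.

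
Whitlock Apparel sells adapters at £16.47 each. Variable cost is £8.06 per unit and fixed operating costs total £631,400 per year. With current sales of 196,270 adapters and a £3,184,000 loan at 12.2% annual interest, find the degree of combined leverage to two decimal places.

At 196,270 units, contribution = 196,270 × £8.41 = £1,650,630.70.
EBIT = £1,650,630.70 − £631,400 = £1,019,230.70. Interest = £388,448.00.
DOL = £1,650,630.70 ÷ £1,019,230.70 = 1.6195; DFL = £1,019,230.70 ÷ £630,782.70 = 1.6158.
DCL = DOL × DFL = 1.6195 × 1.6158 = 2.6168.

2.62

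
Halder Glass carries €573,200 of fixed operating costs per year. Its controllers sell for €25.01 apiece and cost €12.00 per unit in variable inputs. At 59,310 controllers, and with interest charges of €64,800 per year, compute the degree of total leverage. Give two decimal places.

Total contribution margin = 59,310 × €13.01 = €771,623.10.
Subtracting fixed costs: EBIT = €771,623.10 − €573,200 = €198,423.10. Interest = €64,800.00, so EBIT − I = €133,623.10.
DCL = contribution ÷ (EBIT − I) = €771,623.10 ÷ €133,623.10 = 5.7746.

5.77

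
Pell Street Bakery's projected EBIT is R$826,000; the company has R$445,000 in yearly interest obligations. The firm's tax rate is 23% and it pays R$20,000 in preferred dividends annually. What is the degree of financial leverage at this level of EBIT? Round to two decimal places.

Annual interest charges come to R$445,000.00.
Pre-tax preferred-dividend burden = R$20,000 ÷ (1 − 0.23) = R$25,974.03.
DFL = EBIT ÷ [EBIT − I − D_p/(1−t)] = R$826,000 ÷ [R$826,000 − R$445,000.00 − R$25,974.03] = R$826,000 ÷ R$355,025.97 = 2.3266.

2.33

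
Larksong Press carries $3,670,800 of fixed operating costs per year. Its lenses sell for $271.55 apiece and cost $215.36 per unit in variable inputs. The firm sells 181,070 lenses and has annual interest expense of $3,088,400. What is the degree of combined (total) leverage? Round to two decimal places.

2.98

Contribution at this volume is 181,070 × $56.19 = $10,174,323.30.
Operating income = contribution − fixed costs = $10,174,323.30 − $3,670,800 = $6,503,523.30. Interest = $3,088,400.00.
DOL = $10,174,323.30 ÷ $6,503,523.30 = 1.5644; DFL = $6,503,523.30 ÷ $3,415,123.30 = 1.9043.
Combined leverage = 1.5644 × 1.9043 = 2.9791.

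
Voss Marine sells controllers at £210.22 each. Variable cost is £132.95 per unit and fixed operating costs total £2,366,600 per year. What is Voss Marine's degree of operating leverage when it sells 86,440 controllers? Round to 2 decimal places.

1.55

Total contribution margin = 86,440 × £77.27 = £6,679,218.80.
Operating income = contribution − fixed costs = £6,679,218.80 − £2,366,600 = £4,312,618.80.
Degree of operating leverage = £6,679,218.80 / £4,312,618.80 = 1.5488.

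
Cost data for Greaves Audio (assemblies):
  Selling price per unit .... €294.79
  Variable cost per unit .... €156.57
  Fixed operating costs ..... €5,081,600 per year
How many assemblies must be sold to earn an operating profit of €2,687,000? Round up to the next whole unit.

56,205 assemblies

Contribution margin per unit = €294.79 − €156.57 = €138.22.
Need Q such that Q × €138.22 − €5,081,600 = €2,687,000, i.e. Q = €7,768,600 / €138.22 = 56,204.60 → 56,205.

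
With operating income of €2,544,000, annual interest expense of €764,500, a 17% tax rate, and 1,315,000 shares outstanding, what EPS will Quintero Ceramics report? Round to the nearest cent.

€1.12

Interest = €764,500.00, so EBT = €2,544,000 − €764,500.00 = €1,779,500.00.
Net income = €1,779,500.00 × (1 − 0.17) = €1,476,985.00.
EPS = €1,476,985.00 ÷ 1,315,000 = €1.12.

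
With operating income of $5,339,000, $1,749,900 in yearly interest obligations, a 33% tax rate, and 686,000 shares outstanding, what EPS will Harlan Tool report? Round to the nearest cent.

Interest = $1,749,900.00, so EBT = $5,339,000 − $1,749,900.00 = $3,589,100.00.
After tax at 33%: net income = $3,589,100.00 × 0.67 = $2,404,697.00.
EPS = $2,404,697.00 ÷ 686,000 = $3.51.

$3.51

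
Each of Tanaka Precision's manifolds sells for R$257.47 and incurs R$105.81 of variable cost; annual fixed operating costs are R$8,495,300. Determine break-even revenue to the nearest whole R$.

R$14,422,293

CM per unit = R$257.47 − R$105.81 = R$151.66; CM ratio = R$151.66 / R$257.47 = 0.5890.
Break-even sales = FC ÷ CM ratio = R$8,495,300 × R$257.47 / R$151.66 = R$14,422,293.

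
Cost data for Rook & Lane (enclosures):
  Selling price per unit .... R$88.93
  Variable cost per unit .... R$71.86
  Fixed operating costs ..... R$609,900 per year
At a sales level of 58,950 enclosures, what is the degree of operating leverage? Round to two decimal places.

Contribution at this volume is 58,950 × R$17.07 = R$1,006,276.50.
Subtracting fixed costs: EBIT = R$1,006,276.50 − R$609,900 = R$396,376.50.
Degree of operating leverage = R$1,006,276.50 / R$396,376.50 = 2.5387.

2.54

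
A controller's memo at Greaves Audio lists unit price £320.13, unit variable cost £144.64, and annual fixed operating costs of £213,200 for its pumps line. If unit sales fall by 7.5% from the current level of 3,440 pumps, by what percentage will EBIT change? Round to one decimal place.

At 3,440 units, contribution = 3,440 × £175.49 = £603,685.60.
Subtracting fixed costs: EBIT = £603,685.60 − £213,200 = £390,485.60.
Degree of operating leverage = £603,685.60 / £390,485.60 = 1.5460.
So EBIT moves 1.5460 × (-7.5%) = -11.6%.

-11.6%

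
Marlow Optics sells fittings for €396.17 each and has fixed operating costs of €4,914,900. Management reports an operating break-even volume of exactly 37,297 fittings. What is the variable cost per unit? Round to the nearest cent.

At break-even, FC = Q × (P − VC), so P − VC = €4,914,900 ÷ 37,297 = €131.7774.
Variable cost per unit = €396.17 − €131.7774 = €264.39.

€264.39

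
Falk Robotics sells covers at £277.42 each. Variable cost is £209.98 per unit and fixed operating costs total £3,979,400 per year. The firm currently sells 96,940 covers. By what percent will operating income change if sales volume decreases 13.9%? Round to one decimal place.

-35.5%

At 96,940 units, contribution = 96,940 × £67.44 = £6,537,633.60.
Subtracting fixed costs: EBIT = £6,537,633.60 − £3,979,400 = £2,558,233.60.
DOL = contribution ÷ EBIT = £6,537,633.60 ÷ £2,558,233.60 = 2.5555.
%ΔEBIT = DOL × %ΔSales = 2.5555 × -13.9% = -35.5%.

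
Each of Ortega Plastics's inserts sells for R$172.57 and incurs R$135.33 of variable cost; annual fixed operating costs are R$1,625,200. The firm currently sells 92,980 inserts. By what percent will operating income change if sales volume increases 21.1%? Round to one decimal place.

Total contribution margin = 92,980 × R$37.24 = R$3,462,575.20.
Operating income = contribution − fixed costs = R$3,462,575.20 − R$1,625,200 = R$1,837,375.20.
DOL = contribution ÷ EBIT = R$3,462,575.20 ÷ R$1,837,375.20 = 1.8845.
So EBIT moves 1.8845 × (+21.1%) = +39.8%.

+39.8%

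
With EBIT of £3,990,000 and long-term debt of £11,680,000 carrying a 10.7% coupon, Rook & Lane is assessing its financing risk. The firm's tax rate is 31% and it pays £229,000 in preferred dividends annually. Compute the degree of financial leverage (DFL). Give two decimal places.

Annual interest charges come to £1,249,760.00.
Preferred dividends grossed up pre-tax: £229,000 / (1 − 0.31) = £331,884.06.
DFL = EBIT ÷ [EBIT − I − D_p/(1−t)] = £3,990,000 ÷ [£3,990,000 − £1,249,760.00 − £331,884.06] = £3,990,000 ÷ £2,408,355.94 = 1.6567.

1.66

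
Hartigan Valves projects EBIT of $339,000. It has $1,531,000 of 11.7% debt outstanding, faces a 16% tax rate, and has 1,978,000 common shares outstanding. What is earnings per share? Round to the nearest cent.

Pre-tax income = $339,000 − $179,127.00 = $159,873.00.
After tax at 16%: net income = $159,873.00 × 0.84 = $134,293.32.
Per share: $134,293.32 / 1,978,000 shares = $0.07.

$0.07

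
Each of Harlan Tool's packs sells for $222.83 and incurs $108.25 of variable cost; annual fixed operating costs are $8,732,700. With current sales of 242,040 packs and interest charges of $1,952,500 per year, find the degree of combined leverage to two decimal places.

At 242,040 units, contribution = 242,040 × $114.58 = $27,732,943.20.
EBIT = $27,732,943.20 − $8,732,700 = $19,000,243.20. Interest = $1,952,500.00, so EBIT − I = $17,047,743.20.
Degree of total leverage = total CM / (EBIT − interest) = $27,732,943.20 / $17,047,743.20 = 1.6268.

1.63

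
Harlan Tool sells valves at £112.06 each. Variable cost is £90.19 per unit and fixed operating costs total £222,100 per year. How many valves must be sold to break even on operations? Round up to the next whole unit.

10,156 valves

Each unit contributes £112.06 − £90.19 = £21.87.
Break-even volume = fixed costs ÷ CM per unit = £222,100 ÷ £21.87 = 10,155.46, so 10,156 valves.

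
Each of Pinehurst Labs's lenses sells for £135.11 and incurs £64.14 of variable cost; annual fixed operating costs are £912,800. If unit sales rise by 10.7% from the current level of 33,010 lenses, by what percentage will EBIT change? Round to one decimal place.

Contribution at this volume is 33,010 × £70.97 = £2,342,719.70.
Operating income = contribution − fixed costs = £2,342,719.70 − £912,800 = £1,429,919.70.
Degree of operating leverage = £2,342,719.70 / £1,429,919.70 = 1.6384.
Operating income changes by 1.6384 × +10.7% = +17.5%.

+17.5%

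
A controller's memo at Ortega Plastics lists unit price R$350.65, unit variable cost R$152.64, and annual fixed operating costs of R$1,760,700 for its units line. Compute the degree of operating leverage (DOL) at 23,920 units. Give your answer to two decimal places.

1.59

Total contribution margin = 23,920 × R$198.01 = R$4,736,399.20.
EBIT = R$4,736,399.20 − R$1,760,700 = R$2,975,699.20.
Degree of operating leverage = R$4,736,399.20 / R$2,975,699.20 = 1.5917.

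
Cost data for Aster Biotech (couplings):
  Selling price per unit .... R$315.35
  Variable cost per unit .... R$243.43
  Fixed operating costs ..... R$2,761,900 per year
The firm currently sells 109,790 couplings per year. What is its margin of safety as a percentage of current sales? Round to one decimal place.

Each unit contributes R$315.35 − R$243.43 = R$71.92. Break-even units = R$2,761,900 ÷ R$71.92 = 38,402.39; break-even revenue = 38,402.39 × R$315.35 = R$12,110,194.17.
Current sales = 109,790 × R$315.35 = R$34,622,276.50.
Margin of safety = (R$34,622,276.50 − R$12,110,194.17) ÷ R$34,622,276.50 = 65.0%.

65.0%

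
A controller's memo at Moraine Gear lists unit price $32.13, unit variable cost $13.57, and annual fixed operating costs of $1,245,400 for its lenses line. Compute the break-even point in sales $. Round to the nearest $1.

$2,155,965

CM per unit = $32.13 − $13.57 = $18.56; CM ratio = $18.56 / $32.13 = 0.5777.
Break-even revenue = fixed costs × price ÷ CM = $1,245,400 × $32.13 ÷ $18.56 = $2,155,965.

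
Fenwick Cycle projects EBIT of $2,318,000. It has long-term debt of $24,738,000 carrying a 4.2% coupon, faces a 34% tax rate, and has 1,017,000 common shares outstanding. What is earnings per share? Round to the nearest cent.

Pre-tax income = $2,318,000 − $1,038,996.00 = $1,279,004.00.
After tax at 34%: net income = $1,279,004.00 × 0.66 = $844,142.64.
Per share: $844,142.64 / 1,017,000 shares = $0.83.

$0.83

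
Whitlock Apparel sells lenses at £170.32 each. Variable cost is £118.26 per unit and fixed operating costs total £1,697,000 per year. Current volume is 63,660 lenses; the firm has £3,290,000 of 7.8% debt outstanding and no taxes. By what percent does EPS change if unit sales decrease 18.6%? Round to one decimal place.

Contribution at this volume is 63,660 × £52.06 = £3,314,139.60.
Operating income = contribution − fixed costs = £3,314,139.60 − £1,697,000 = £1,617,139.60.
Interest = £256,620.00, so EBIT − I = £1,360,519.60.
DCL = total CM / (EBIT − I) = £3,314,139.60 / £1,360,519.60 = 2.4359.
EPS therefore changes by 2.4359 × (-18.6%) = -45.3%.

-45.3%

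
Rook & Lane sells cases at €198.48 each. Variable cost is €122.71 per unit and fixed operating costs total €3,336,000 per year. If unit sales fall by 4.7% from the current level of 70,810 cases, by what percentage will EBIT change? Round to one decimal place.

-12.4%

Total contribution margin = 70,810 × €75.77 = €5,365,273.70.
EBIT = €5,365,273.70 − €3,336,000 = €2,029,273.70.
Degree of operating leverage = €5,365,273.70 / €2,029,273.70 = 2.6439.
So EBIT moves 2.6439 × (-4.7%) = -12.4%.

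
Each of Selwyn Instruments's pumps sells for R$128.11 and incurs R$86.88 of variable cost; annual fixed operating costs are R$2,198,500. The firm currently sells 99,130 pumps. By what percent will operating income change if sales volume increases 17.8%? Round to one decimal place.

Total contribution margin = 99,130 × R$41.23 = R$4,087,129.90.
Subtracting fixed costs: EBIT = R$4,087,129.90 − R$2,198,500 = R$1,888,629.90.
Degree of operating leverage = R$4,087,129.90 / R$1,888,629.90 = 2.1641.
Operating income changes by 2.1641 × +17.8% = +38.5%.

+38.5%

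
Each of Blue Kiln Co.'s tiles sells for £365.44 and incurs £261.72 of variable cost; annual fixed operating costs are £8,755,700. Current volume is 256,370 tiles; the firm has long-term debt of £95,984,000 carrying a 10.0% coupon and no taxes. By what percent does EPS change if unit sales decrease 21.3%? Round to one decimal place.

Total contribution margin = 256,370 × £103.72 = £26,590,696.40.
Operating income = contribution − fixed costs = £26,590,696.40 − £8,755,700 = £17,834,996.40.
Interest = £9,598,400.00, so EBIT − I = £8,236,596.40.
Degree of combined leverage = contribution ÷ (EBIT − I) = £26,590,696.40 ÷ £8,236,596.40 = 3.2284.
%ΔEPS = DCL × %ΔSales = 3.2284 × -21.3% = -68.8%.

-68.8%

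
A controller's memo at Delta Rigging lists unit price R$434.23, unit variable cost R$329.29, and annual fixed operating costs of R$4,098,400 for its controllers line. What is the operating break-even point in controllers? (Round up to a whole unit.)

39,055 controllers

Each unit contributes R$434.23 − R$329.29 = R$104.94.
Break-even Q = R$4,098,400 / R$104.94 = 39,054.70 → 39,055 controllers.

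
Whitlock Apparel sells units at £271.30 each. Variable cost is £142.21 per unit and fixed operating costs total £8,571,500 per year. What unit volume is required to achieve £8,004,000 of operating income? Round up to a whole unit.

128,403 units

Contribution margin per unit = £271.30 − £142.21 = £129.09.
Units = (FC + target) / CM = (£8,571,500 + £8,004,000) / £129.09 = 128,402.66, so 128,403 units.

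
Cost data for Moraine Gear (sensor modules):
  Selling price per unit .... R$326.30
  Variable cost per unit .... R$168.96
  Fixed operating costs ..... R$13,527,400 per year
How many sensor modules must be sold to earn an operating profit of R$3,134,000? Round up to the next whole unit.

Unit CM = price − variable cost = R$326.30 − R$168.96 = R$157.34.
Need Q such that Q × R$157.34 − R$13,527,400 = R$3,134,000, i.e. Q = R$16,661,400 / R$157.34 = 105,894.24 → 105,895.

105,895 sensor modules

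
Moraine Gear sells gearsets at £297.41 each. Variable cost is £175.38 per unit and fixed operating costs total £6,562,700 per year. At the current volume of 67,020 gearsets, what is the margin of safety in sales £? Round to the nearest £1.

£3,937,887

Unit CM = price − variable cost = £297.41 − £175.38 = £122.03. Break-even units = £6,562,700 ÷ £122.03 = 53,779.40; break-even revenue = 53,779.40 × £297.41 = £15,994,530.91.
Actual sales revenue = 67,020 × £297.41 = £19,932,418.20.
Margin of safety = £19,932,418.20 − £15,994,530.91 = £3,937,887.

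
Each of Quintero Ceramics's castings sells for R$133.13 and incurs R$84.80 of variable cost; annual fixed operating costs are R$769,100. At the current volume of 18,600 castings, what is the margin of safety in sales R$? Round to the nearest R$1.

Each unit contributes R$133.13 − R$84.80 = R$48.33. Break-even units = R$769,100 ÷ R$48.33 = 15,913.51; break-even revenue = 15,913.51 × R$133.13 = R$2,118,565.76.
Current sales = 18,600 × R$133.13 = R$2,476,218.00.
Margin of safety = R$2,476,218.00 − R$2,118,565.76 = R$357,652.

R$357,652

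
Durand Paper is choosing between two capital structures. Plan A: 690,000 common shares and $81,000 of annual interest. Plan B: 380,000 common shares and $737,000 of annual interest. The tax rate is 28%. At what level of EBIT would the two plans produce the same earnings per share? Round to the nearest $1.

At indifference, (EBIT − 81,000)(1 − t)/690,000 = (EBIT − 737,000)(1 − t)/380,000.
The (1 − t) factor cancels: (EBIT − 81,000) × 380,000 = (EBIT − 737,000) × 690,000.
EBIT × (690,000 − 380,000) = 737,000 × 690,000 − 81,000 × 380,000 = 477,750,000,000, so EBIT = 477,750,000,000 ÷ 310,000 = 1,541,129.03.

$1,541,129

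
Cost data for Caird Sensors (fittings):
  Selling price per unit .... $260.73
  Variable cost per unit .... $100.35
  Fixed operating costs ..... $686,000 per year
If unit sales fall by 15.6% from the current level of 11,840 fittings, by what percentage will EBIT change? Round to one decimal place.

-24.4%

Contribution at this volume is 11,840 × $160.38 = $1,898,899.20.
Subtracting fixed costs: EBIT = $1,898,899.20 − $686,000 = $1,212,899.20.
Degree of operating leverage = $1,898,899.20 / $1,212,899.20 = 1.5656.
%ΔEBIT = DOL × %ΔSales = 1.5656 × -15.6% = -24.4%.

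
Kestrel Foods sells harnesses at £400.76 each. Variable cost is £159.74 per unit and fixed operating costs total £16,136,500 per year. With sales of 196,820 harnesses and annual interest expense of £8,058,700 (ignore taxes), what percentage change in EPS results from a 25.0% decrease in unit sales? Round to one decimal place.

-51.0%

Total contribution margin = 196,820 × £241.02 = £47,437,556.40.
Subtracting fixed costs: EBIT = £47,437,556.40 − £16,136,500 = £31,301,056.40.
Interest = £8,058,700.00, so EBIT − I = £23,242,356.40.
Degree of combined leverage = contribution ÷ (EBIT − I) = £47,437,556.40 ÷ £23,242,356.40 = 2.0410.
%ΔEPS = DCL × %ΔSales = 2.0410 × -25.0% = -51.0%.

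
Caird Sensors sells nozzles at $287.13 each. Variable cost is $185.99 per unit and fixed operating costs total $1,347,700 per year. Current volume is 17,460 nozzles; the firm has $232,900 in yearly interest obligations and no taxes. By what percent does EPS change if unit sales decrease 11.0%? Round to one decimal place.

-104.8%

Total contribution margin = 17,460 × $101.14 = $1,765,904.40.
Subtracting fixed costs: EBIT = $1,765,904.40 − $1,347,700 = $418,204.40.
After interest of $232,900.00, pre-tax earnings = $185,304.40.
DCL = total CM / (EBIT − I) = $1,765,904.40 / $185,304.40 = 9.5297.
EPS therefore changes by 9.5297 × (-11.0%) = -104.8%.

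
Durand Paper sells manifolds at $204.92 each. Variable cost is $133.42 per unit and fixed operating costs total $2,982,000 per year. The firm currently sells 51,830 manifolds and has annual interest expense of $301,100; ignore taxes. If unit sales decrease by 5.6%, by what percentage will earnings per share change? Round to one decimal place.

-49.1%

Contribution at this volume is 51,830 × $71.50 = $3,705,845.00.
EBIT = $3,705,845.00 − $2,982,000 = $723,845.00.
Interest = $301,100.00, so EBIT − I = $422,745.00.
DCL = total CM / (EBIT − I) = $3,705,845.00 / $422,745.00 = 8.7661.
EPS therefore changes by 8.7661 × (-5.6%) = -49.1%.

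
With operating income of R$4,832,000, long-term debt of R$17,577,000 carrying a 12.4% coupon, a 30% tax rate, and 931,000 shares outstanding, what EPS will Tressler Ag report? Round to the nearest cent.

R$1.99

Pre-tax income = R$4,832,000 − R$2,179,548.00 = R$2,652,452.00.
Net income = R$2,652,452.00 × (1 − 0.30) = R$1,856,716.40.
EPS = R$1,856,716.40 ÷ 931,000 = R$1.99.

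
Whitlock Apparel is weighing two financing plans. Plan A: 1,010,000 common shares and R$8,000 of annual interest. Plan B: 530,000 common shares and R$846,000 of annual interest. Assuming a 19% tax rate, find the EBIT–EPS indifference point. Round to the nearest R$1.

Set EPS_A = EPS_B: (EBIT − R$8,000)(1 − 0.19) ÷ 1,010,000 = (EBIT − R$846,000)(1 − 0.19) ÷ 530,000.
Cancelling (1 − t) and cross-multiplying: 530,000·(EBIT − 8,000) = 1,010,000·(EBIT − 846,000).
EBIT × (1,010,000 − 530,000) = 846,000 × 1,010,000 − 8,000 × 530,000 = 850,220,000,000, so EBIT = 850,220,000,000 ÷ 480,000 = 1,771,291.67.

R$1,771,292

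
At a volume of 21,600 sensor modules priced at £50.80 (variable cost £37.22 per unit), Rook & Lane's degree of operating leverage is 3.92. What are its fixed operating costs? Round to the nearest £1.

At 21,600 units, contribution = 21,600 × £13.58 = £293,328.00.
DOL = contribution / EBIT, so EBIT = £293,328.00 / 3.92 = £74,828.57.
Fixed costs = CM − EBIT = £293,328.00 − £74,828.57 = £218,499.

£218,499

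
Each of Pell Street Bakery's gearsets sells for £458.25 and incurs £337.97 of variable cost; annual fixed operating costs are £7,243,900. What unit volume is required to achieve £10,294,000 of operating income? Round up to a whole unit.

Unit CM = price − variable cost = £458.25 − £337.97 = £120.28.
Units = (FC + target) / CM = (£7,243,900 + £10,294,000) / £120.28 = 145,808.95, so 145,809 gearsets.

145,809 gearsets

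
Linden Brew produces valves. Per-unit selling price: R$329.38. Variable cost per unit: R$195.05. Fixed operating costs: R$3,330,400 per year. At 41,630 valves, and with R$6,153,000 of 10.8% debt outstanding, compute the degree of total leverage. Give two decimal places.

3.50

Contribution at this volume is 41,630 × R$134.33 = R$5,592,157.90.
Operating income = contribution − fixed costs = R$5,592,157.90 − R$3,330,400 = R$2,261,757.90. Interest = R$664,524.00, so EBIT − I = R$1,597,233.90.
Degree of total leverage = total CM / (EBIT − interest) = R$5,592,157.90 / R$1,597,233.90 = 3.5012.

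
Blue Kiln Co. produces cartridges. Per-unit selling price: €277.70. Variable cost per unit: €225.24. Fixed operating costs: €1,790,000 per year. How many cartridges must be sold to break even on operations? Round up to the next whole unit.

Unit CM = price − variable cost = €277.70 − €225.24 = €52.46.
Break-even volume = fixed costs ÷ CM per unit = €1,790,000 ÷ €52.46 = 34,121.24, so 34,122 cartridges.

34,122 cartridges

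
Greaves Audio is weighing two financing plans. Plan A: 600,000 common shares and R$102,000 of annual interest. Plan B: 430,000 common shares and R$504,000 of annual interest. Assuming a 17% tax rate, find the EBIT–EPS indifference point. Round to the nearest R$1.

R$1,520,824

Set EPS_A = EPS_B: (EBIT − R$102,000)(1 − 0.17) ÷ 600,000 = (EBIT − R$504,000)(1 − 0.17) ÷ 430,000.
Cancelling (1 − t) and cross-multiplying: 430,000·(EBIT − 102,000) = 600,000·(EBIT − 504,000).
EBIT × (600,000 − 430,000) = 504,000 × 600,000 − 102,000 × 430,000 = 258,540,000,000, so EBIT = 258,540,000,000 ÷ 170,000 = 1,520,823.53.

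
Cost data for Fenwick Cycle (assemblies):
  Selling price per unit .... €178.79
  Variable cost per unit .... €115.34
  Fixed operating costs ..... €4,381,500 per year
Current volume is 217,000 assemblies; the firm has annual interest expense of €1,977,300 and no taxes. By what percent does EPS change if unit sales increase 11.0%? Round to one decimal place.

+20.4%

Total contribution margin = 217,000 × €63.45 = €13,768,650.00.
EBIT = €13,768,650.00 − €4,381,500 = €9,387,150.00.
Interest = €1,977,300.00, so EBIT − I = €7,409,850.00.
DCL = total CM / (EBIT − I) = €13,768,650.00 / €7,409,850.00 = 1.8582.
EPS therefore changes by 1.8582 × (+11.0%) = +20.4%.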